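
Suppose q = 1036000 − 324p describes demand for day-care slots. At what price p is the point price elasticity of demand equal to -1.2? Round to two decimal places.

Ed = −324p/(1036000 − 324p). Set this equal to -1.2:
324p = 1.2·(1036000 − 324p) ⇒ 324p(1 + 1.2) = 1.2·1036000
p = 1.2·1036000 / (324·2.2) = 1744.1077…

1744.11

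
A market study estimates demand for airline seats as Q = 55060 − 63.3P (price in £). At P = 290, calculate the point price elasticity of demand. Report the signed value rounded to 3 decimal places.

dQ/dP = −63.3. At P = 290, Q = 55060 − 63.3(290) = 36703.
Ed = (dQ/dP)·(P/Q) = −63.3 × (290/36703) = -0.50014…

-0.500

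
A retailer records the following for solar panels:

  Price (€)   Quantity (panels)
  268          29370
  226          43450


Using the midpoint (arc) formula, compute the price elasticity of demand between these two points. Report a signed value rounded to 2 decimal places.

%ΔQ = (43450 − 29370) / [(29370 + 43450)/2] = 14080/36410 = 0.386706…
%ΔP = (226 − 268) / [(268 + 226)/2] = -42/247 = -0.170040…
Arc Ed = %ΔQ / %ΔP = (14080/36410) / (-42/247) = -2.2742…

-2.27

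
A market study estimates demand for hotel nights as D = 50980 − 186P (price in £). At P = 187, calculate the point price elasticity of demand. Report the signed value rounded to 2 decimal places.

-2.15

dD/dP = −186. At P = 187, D = 50980 − 186(187) = 16198.
Ed = (dD/dP)·(P/D) = −186 × (187/16198) = -2.1473…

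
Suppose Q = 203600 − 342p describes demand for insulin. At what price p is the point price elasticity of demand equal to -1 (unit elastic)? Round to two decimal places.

297.66

Ed = −342p/(203600 − 342p). Set this equal to -1:
342p = 1·(203600 − 342p) ⇒ 342p(1 + 1) = 1·203600
p = 1·203600 / (342·2) = 297.6608…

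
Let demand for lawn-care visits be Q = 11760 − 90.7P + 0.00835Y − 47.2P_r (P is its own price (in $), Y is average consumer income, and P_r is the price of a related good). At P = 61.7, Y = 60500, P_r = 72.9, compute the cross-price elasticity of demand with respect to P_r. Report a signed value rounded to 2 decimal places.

-1.07

At the given values, Q = 11760 − 90.7(61.7) + 0.00835(60500) − 47.2(72.9) = 3228.105.
∂Q/∂P_r = -47.2.
E = (-47.2) × (72.9/3228.105) = -1.0659…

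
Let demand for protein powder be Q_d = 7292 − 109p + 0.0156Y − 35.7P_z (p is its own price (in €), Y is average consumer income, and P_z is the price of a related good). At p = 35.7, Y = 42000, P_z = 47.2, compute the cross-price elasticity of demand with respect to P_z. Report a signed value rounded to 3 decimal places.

-0.711

At the given values, Q_d = 7292 − 109(35.7) + 0.0156(42000) − 35.7(47.2) = 2370.86.
∂Q_d/∂P_z = -35.7.
E = (-35.7) × (47.2/2370.86) = -0.71072…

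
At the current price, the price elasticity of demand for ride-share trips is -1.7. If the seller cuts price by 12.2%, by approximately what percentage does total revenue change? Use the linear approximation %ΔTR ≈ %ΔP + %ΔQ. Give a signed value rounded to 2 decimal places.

+8.54%

%ΔQ ≈ Ed × %ΔP = (-1.7) × (-12.2%) = +20.7400%
%ΔTR ≈ %ΔP + %ΔQ = (-12.2%) + (+20.7400%) = +8.5400%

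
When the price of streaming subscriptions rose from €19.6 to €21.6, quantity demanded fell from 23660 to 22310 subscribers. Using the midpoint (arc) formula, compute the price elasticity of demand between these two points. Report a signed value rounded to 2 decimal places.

-0.60

%ΔQ = (22310 − 23660) / [(23660 + 22310)/2] = -1350/22985 = -0.058733…
%ΔP = (21.6 − 19.6) / [(19.6 + 21.6)/2] = 2/20.6 = 0.097087…
Arc Ed = %ΔQ / %ΔP = (-1350/22985) / (2/20.6) = -0.6049…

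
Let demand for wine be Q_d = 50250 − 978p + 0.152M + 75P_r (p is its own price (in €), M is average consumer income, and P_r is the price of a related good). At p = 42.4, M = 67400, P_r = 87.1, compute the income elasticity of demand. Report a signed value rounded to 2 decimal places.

At the given values, Q_d = 50250 − 978(42.4) + 0.152(67400) + 75(87.1) = 25560.1.
∂Q_d/∂M = 0.152.
E = (0.152) × (67400/25560.1) = 0.4008…

0.40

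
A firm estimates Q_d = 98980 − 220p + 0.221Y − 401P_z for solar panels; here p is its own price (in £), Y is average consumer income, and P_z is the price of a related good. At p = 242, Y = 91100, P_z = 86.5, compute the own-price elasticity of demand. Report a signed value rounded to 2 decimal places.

At the given values, Q_d = 98980 − 220(242) + 0.221(91100) − 401(86.5) = 31186.6.
∂Q_d/∂p = −220.
E = (-220) × (242/31186.6) = -1.7071…

-1.71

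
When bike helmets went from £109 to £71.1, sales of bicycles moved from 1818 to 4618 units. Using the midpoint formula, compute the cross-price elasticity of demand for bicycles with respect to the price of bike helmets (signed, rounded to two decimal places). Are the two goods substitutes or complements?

%ΔQ_{bicycles} = (4618 − 1818)/avg = 2800/3218 = 0.870105…
%ΔP_{bike helmets} = (71.1 − 109)/avg = -37.9/90.05 = -0.420877…
E_cross = (2800/3218) / (-37.9/90.05) = -2.0673…
E_cross < 0 ⇒ the goods are complements.

-2.07; complements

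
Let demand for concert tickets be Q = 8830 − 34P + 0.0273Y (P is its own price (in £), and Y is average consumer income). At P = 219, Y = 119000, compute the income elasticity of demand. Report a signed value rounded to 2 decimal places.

At the given values, Q = 8830 − 34(219) + 0.0273(119000) = 4632.7.
∂Q/∂Y = 0.0273.
E = (0.0273) × (119000/4632.7) = 0.7012…

0.70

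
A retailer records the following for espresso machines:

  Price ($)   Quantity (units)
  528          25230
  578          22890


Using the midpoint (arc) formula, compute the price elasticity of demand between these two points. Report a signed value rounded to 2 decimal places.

-1.08

%ΔQ = (22890 − 25230) / [(25230 + 22890)/2] = -2340/24060 = -0.097256…
%ΔP = (578 − 528) / [(528 + 578)/2] = 50/553 = 0.090415…
Arc Ed = %ΔQ / %ΔP = (-2340/24060) / (50/553) = -1.0756…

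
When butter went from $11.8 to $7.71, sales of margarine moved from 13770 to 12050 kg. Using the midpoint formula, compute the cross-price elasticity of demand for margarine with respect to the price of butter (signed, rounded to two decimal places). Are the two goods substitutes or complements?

%ΔQ_{margarine} = (12050 − 13770)/avg = -1720/12910 = -0.133230…
%ΔP_{butter} = (7.71 − 11.8)/avg = -4.09/9.755 = -0.419272…
E_cross = (-1720/12910) / (-4.09/9.755) = 0.3177…
E_cross > 0 ⇒ the goods are substitutes.

0.32; substitutes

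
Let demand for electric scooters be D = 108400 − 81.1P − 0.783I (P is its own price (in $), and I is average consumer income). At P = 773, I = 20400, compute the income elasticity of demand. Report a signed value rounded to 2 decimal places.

-0.54

At the given values, D = 108400 − 81.1(773) − 0.783(20400) = 29736.5.
∂D/∂I = -0.783.
E = (-0.783) × (20400/29736.5) = -0.5371…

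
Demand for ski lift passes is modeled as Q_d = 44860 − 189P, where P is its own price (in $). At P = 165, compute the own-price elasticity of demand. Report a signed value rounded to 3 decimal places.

-2.280

At the given values, Q_d = 44860 − 189(165) = 13675.
∂Q_d/∂P = −189.
E = (-189) × (165/13675) = -2.28043…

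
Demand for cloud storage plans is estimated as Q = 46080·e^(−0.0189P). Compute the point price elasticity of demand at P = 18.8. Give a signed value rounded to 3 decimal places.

dQ/dP = −0.0189·Q = -610.465. At P = 18.8, Q = 32299.7.
Ed = (dQ/dP)·(P/Q) = (-610.465) × (18.8/32299.7) = -0.35532

-0.355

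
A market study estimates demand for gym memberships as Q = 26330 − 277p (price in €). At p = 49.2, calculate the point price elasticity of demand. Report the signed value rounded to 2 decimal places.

dQ/dp = −277. At p = 49.2, Q = 26330 − 277(49.2) = 12701.6.
Ed = (dQ/dp)·(p/Q) = −277 × (49.2/12701.6) = -1.0729…

-1.07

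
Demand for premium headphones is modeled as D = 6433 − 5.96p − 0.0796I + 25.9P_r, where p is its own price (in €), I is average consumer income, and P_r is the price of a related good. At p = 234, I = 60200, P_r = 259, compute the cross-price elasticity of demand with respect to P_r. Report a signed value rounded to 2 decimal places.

0.96

At the given values, D = 6433 − 5.96(234) − 0.0796(60200) + 25.9(259) = 6954.54.
∂D/∂P_r = 25.9.
E = (25.9) × (259/6954.54) = 0.9645…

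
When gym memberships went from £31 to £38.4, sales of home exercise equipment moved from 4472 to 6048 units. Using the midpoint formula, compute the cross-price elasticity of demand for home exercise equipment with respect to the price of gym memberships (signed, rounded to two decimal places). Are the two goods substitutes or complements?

1.40; substitutes

%ΔQ_{home exercise equipment} = (6048 − 4472)/avg = 1576/5260 = 0.299619…
%ΔP_{gym memberships} = (38.4 − 31)/avg = 7.4/34.7 = 0.213256…
E_cross = (1576/5260) / (7.4/34.7) = 1.4049…
E_cross > 0 ⇒ the goods are substitutes.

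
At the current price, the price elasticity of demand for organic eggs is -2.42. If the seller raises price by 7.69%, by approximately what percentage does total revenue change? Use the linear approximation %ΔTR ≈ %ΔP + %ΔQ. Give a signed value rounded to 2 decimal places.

%ΔQ ≈ Ed × %ΔP = (-2.42) × (+7.69%) = -18.6098%
%ΔTR ≈ %ΔP + %ΔQ = (+7.69%) + (-18.6098%) = -10.9198%

-10.92%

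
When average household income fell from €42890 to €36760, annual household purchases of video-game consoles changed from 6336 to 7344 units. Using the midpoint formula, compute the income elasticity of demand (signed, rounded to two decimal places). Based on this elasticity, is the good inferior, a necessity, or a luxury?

-0.96; inferior

%ΔQ = (7344 − 6336)/[( 6336 + 7344)/2] = 1008/6840 = 0.147368…
%ΔIncome = (36760 − 42890)/[( 42890 + 36760)/2] = -6130/39825 = -0.153923…
E_income = (1008/6840) / (-6130/39825) = -0.9574…
E_income < 0 ⇒ inferior good.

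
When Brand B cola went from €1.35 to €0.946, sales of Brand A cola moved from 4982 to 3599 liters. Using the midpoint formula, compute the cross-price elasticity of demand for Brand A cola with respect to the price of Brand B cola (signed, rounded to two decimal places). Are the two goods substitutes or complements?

%ΔQ_{Brand A cola} = (3599 − 4982)/avg = -1383/4290.5 = -0.322340…
%ΔP_{Brand B cola} = (0.946 − 1.35)/avg = -0.404/1.148 = -0.351916…
E_cross = (-1383/4290.5) / (-0.404/1.148) = 0.9159…
E_cross > 0 ⇒ the goods are substitutes.

0.92; substitutes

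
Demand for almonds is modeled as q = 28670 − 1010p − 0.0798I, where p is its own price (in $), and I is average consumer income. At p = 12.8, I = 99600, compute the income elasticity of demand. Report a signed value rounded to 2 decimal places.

-1.02

At the given values, q = 28670 − 1010(12.8) − 0.0798(99600) = 7793.92.
∂q/∂I = -0.0798.
E = (-0.0798) × (99600/7793.92) = -1.0197…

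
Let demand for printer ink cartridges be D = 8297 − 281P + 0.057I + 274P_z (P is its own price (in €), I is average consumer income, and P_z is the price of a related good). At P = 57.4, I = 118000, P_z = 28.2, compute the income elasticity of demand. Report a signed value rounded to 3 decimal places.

1.016

At the given values, D = 8297 − 281(57.4) + 0.057(118000) + 274(28.2) = 6620.4.
∂D/∂I = 0.057.
E = (0.057) × (118000/6620.4) = 1.01595…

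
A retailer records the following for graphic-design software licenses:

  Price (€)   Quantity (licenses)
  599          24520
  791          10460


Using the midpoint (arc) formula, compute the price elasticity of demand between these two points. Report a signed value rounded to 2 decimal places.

%ΔQ = (10460 − 24520) / [(24520 + 10460)/2] = -14060/17490 = -0.803887…
%ΔP = (791 − 599) / [(599 + 791)/2] = 192/695 = 0.276258…
Arc Ed = %ΔQ / %ΔP = (-14060/17490) / (192/695) = -2.9099…

-2.91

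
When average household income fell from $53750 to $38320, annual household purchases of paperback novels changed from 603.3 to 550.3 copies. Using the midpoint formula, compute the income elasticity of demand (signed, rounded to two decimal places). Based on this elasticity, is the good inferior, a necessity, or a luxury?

%ΔQ = (550.3 − 603.3)/[( 603.3 + 550.3)/2] = -53/576.8 = -0.091886…
%ΔIncome = (38320 − 53750)/[( 53750 + 38320)/2] = -15430/46035 = -0.335179…
E_income = (-53/576.8) / (-15430/46035) = 0.2741…
0 < E_income < 1 ⇒ normal good, necessity.

0.27; necessity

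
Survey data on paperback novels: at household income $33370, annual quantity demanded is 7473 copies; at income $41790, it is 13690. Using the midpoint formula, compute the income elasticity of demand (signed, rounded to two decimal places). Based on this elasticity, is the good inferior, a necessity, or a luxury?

2.62; luxury

%ΔQ = (13690 − 7473)/[( 7473 + 13690)/2] = 6217/10581.5 = 0.587534…
%ΔIncome = (41790 − 33370)/[( 33370 + 41790)/2] = 8420/37580 = 0.224055…
E_income = (6217/10581.5) / (8420/37580) = 2.6222…
E_income > 1 ⇒ normal good, luxury.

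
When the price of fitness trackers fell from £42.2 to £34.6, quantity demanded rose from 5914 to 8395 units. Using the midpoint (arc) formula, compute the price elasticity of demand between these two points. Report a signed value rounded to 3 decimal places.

-1.752

%ΔQ = (8395 − 5914) / [(5914 + 8395)/2] = 2481/7154.5 = 0.346774…
%ΔP = (34.6 − 42.2) / [(42.2 + 34.6)/2] = -7.6/38.4 = -0.197916…
Arc Ed = %ΔQ / %ΔP = (2481/7154.5) / (-7.6/38.4) = -1.75212…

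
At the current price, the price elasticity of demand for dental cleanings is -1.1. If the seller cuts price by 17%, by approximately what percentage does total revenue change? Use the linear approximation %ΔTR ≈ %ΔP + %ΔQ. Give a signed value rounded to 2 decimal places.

%ΔQ ≈ Ed × %ΔP = (-1.1) × (-17%) = +18.7000%
%ΔTR ≈ %ΔP + %ΔQ = (-17%) + (+18.7000%) = +1.7000%

+1.70%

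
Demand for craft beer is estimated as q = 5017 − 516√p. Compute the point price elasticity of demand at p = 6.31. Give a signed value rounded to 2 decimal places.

dq/dp = −516/(2√p) = -102.708. At p = 6.31, q = 3720.82.
Ed = (dq/dp)·(p/q) = (-102.708) × (6.31/3720.82) = -0.1741…

-0.17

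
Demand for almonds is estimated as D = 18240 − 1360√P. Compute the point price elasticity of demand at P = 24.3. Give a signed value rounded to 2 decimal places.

dD/dP = −1360/(2√P) = -137.945. At P = 24.3, D = 11535.9.
Ed = (dD/dP)·(P/D) = (-137.945) × (24.3/11535.9) = -0.2905…

-0.29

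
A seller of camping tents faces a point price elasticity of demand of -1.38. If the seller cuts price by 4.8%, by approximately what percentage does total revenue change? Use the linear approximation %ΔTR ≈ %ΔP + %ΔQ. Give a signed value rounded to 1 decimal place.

+1.8%

%ΔQ ≈ Ed × %ΔP = (-1.38) × (-4.8%) = +6.6240%
%ΔTR ≈ %ΔP + %ΔQ = (-4.8%) + (+6.6240%) = +1.8240%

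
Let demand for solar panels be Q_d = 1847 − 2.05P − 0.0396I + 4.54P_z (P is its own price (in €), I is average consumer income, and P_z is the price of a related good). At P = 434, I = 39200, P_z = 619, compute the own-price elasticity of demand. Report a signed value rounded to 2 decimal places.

At the given values, Q_d = 1847 − 2.05(434) − 0.0396(39200) + 4.54(619) = 2215.24.
∂Q_d/∂P = −2.05.
E = (-2.05) × (434/2215.24) = -0.4016…

-0.40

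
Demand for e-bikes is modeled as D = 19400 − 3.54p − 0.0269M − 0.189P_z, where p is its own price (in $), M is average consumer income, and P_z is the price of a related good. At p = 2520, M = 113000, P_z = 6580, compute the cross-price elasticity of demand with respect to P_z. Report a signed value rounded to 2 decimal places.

At the given values, D = 19400 − 3.54(2520) − 0.0269(113000) − 0.189(6580) = 6195.88.
∂D/∂P_z = -0.189.
E = (-0.189) × (6580/6195.88) = -0.2007…

-0.20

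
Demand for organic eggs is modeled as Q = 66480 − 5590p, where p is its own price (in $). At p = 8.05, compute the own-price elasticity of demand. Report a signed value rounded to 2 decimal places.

-2.09

At the given values, Q = 66480 − 5590(8.05) = 21480.5.
∂Q/∂p = −5590.
E = (-5590) × (8.05/21480.5) = -2.0949…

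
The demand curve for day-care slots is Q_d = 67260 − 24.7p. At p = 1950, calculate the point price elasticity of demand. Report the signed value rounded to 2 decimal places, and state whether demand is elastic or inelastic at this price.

dQ_d/dp = −24.7. At p = 1950, Q_d = 67260 − 24.7(1950) = 19095.
Ed = (dQ_d/dp)·(p/Q_d) = −24.7 × (1950/19095) = -2.5223…
|Ed| = 2.52 > 1, so demand is elastic.

-2.52; elastic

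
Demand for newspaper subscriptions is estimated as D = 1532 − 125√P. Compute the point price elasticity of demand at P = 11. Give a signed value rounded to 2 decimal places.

-0.19

dD/dP = −125/(2√P) = -18.8445. At P = 11, D = 1117.42.
Ed = (dD/dP)·(P/D) = (-18.8445) × (11/1117.42) = -0.1855…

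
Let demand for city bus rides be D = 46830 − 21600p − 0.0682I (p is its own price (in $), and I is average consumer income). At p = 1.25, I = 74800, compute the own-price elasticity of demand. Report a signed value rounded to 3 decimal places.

-1.833

At the given values, D = 46830 − 21600(1.25) − 0.0682(74800) = 14728.64.
∂D/∂p = −21600.
E = (-21600) × (1.25/14728.64) = -1.83316…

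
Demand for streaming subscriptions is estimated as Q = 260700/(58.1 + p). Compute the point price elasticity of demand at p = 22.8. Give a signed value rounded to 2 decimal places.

dQ/dp = −260700/(58.1 + p)² = -39.8331. At p = 22.8, Q = 3222.5.
Ed = (dQ/dp)·(p/Q) = (-39.8331) × (22.8/3222.5) = -0.2818…

-0.28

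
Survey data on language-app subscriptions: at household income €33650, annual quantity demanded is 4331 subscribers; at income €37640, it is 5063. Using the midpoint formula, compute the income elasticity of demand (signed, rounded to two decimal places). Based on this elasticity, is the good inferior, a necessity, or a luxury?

%ΔQ = (5063 − 4331)/[( 4331 + 5063)/2] = 732/4697 = 0.155844…
%ΔIncome = (37640 − 33650)/[( 33650 + 37640)/2] = 3990/35645 = 0.111937…
E_income = (732/4697) / (3990/35645) = 1.3922…
E_income > 1 ⇒ normal good, luxury.

1.39; luxury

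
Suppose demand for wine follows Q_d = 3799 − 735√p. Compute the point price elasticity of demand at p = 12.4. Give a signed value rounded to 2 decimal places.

-1.07

dQ_d/dp = −735/(2√p) = -104.363. At p = 12.4, Q_d = 1210.8.
Ed = (dQ_d/dp)·(p/Q_d) = (-104.363) × (12.4/1210.8) = -1.0688…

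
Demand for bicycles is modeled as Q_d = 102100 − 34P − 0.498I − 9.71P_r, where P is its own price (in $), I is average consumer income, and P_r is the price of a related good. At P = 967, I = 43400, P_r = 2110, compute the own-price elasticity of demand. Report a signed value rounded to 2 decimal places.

At the given values, Q_d = 102100 − 34(967) − 0.498(43400) − 9.71(2110) = 27120.7.
∂Q_d/∂P = −34.
E = (-34) × (967/27120.7) = -1.2122…

-1.21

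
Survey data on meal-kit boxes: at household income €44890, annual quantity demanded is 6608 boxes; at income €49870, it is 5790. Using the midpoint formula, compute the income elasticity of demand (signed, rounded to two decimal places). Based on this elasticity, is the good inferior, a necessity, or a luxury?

-1.26; inferior

%ΔQ = (5790 − 6608)/[( 6608 + 5790)/2] = -818/6199 = -0.131956…
%ΔIncome = (49870 − 44890)/[( 44890 + 49870)/2] = 4980/47380 = 0.105107…
E_income = (-818/6199) / (4980/47380) = -1.2554…
E_income < 0 ⇒ inferior good.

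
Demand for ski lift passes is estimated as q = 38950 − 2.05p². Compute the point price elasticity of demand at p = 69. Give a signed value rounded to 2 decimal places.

dq/dp = −2·2.05·p = -282.9. At p = 69, q = 29189.95.
Ed = (dq/dp)·(p/q) = (-282.9) × (69/29189.95) = -0.6687…

-0.67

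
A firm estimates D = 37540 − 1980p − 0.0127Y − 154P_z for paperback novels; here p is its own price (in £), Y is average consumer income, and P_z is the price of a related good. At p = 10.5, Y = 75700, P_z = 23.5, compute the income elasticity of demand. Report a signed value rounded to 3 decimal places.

-0.079

At the given values, D = 37540 − 1980(10.5) − 0.0127(75700) − 154(23.5) = 12169.61.
∂D/∂Y = -0.0127.
E = (-0.0127) × (75700/12169.61) = -0.07899…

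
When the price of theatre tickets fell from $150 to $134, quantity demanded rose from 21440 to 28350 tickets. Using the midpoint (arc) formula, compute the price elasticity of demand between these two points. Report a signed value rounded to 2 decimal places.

%ΔQ = (28350 − 21440) / [(21440 + 28350)/2] = 6910/24895 = 0.277565…
%ΔP = (134 − 150) / [(150 + 134)/2] = -16/142 = -0.112676…
Arc Ed = %ΔQ / %ΔP = (6910/24895) / (-16/142) = -2.4633…

-2.46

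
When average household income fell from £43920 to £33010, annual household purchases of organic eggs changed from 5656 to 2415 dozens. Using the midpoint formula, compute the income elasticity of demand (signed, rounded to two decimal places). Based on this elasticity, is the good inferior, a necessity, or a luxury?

%ΔQ = (2415 − 5656)/[( 5656 + 2415)/2] = -3241/4035.5 = -0.803122…
%ΔIncome = (33010 − 43920)/[( 43920 + 33010)/2] = -10910/38465 = -0.283634…
E_income = (-3241/4035.5) / (-10910/38465) = 2.8315…
E_income > 1 ⇒ normal good, luxury.

2.83; luxury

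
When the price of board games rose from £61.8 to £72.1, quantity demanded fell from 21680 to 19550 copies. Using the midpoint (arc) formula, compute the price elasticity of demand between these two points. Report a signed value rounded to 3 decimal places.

%ΔQ = (19550 − 21680) / [(21680 + 19550)/2] = -2130/20615 = -0.103322…
%ΔP = (72.1 − 61.8) / [(61.8 + 72.1)/2] = 10.3/66.95 = 0.153846…
Arc Ed = %ΔQ / %ΔP = (-2130/20615) / (10.3/66.95) = -0.67159…

-0.672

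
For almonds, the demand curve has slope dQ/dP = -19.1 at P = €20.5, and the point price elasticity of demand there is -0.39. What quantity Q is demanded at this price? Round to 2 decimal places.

Ed = (dQ/dP)·(P/Q) ⇒ Q = (dQ/dP)·P/Ed = (-19.1)·20.5/(-0.39) = 1003.9743…

1003.97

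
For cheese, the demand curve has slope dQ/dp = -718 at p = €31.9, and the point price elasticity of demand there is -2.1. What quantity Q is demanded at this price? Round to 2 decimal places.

10906.76

Ed = (dQ/dp)·(p/Q) ⇒ Q = (dQ/dp)·p/Ed = (-718)·31.9/(-2.1) = 10906.7619…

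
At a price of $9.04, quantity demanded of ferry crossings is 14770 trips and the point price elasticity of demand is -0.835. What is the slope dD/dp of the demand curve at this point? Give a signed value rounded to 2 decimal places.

Ed = (dD/dp)·(p/D) ⇒ dD/dp = Ed·D/p = (-0.835)·14770/9.04 = -1364.2643…

-1364.26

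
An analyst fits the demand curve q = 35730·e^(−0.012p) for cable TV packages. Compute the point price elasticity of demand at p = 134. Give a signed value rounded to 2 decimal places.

dq/dp = −0.012·q = -85.8754. At p = 134, q = 7156.28.
Ed = (dq/dp)·(p/q) = (-85.8754) × (134/7156.28) = -1.608

-1.61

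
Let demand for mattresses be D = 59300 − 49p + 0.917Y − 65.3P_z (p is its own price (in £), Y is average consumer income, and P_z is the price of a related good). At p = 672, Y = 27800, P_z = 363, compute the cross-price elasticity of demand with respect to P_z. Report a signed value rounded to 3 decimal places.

At the given values, D = 59300 − 49(672) + 0.917(27800) − 65.3(363) = 28160.7.
∂D/∂P_z = -65.3.
E = (-65.3) × (363/28160.7) = -0.84173…

-0.842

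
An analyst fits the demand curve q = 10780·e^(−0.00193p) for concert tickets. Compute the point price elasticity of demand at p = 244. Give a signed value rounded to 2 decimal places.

dq/dp = −0.00193·q = -12.9915. At p = 244, q = 6731.33.
Ed = (dq/dp)·(p/q) = (-12.9915) × (244/6731.33) = -0.4709…

-0.47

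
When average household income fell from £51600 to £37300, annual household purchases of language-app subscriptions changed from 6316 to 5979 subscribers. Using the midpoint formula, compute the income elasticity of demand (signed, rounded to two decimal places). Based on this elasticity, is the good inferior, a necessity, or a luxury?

0.17; necessity

%ΔQ = (5979 − 6316)/[( 6316 + 5979)/2] = -337/6147.5 = -0.054819…
%ΔIncome = (37300 − 51600)/[( 51600 + 37300)/2] = -14300/44450 = -0.321709…
E_income = (-337/6147.5) / (-14300/44450) = 0.1703…
0 < E_income < 1 ⇒ normal good, necessity.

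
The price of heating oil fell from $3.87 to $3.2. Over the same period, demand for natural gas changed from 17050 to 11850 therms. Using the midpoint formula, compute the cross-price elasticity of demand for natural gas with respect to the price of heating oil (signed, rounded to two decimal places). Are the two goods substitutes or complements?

%ΔQ_{natural gas} = (11850 − 17050)/avg = -5200/14450 = -0.359861…
%ΔP_{heating oil} = (3.2 − 3.87)/avg = -0.67/3.535 = -0.189533…
E_cross = (-5200/14450) / (-0.67/3.535) = 1.8986…
E_cross > 0 ⇒ the goods are substitutes.

1.90; substitutes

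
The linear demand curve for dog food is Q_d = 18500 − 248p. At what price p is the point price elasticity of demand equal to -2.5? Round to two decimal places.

Ed = −248p/(18500 − 248p). Set this equal to -2.5:
248p = 2.5·(18500 − 248p) ⇒ 248p(1 + 2.5) = 2.5·18500
p = 2.5·18500 / (248·3.5) = 53.2834…

53.28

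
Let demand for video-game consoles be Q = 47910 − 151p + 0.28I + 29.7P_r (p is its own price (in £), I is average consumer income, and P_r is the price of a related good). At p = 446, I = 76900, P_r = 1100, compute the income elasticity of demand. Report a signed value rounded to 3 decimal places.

0.619

At the given values, Q = 47910 − 151(446) + 0.28(76900) + 29.7(1100) = 34766.
∂Q/∂I = 0.28.
E = (0.28) × (76900/34766) = 0.61934…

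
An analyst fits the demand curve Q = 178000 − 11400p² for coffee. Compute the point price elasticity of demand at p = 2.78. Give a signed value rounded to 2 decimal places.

dQ/dp = −2·11400·p = -63384. At p = 2.78, Q = 89896.24.
Ed = (dQ/dp)·(p/Q) = (-63384) × (2.78/89896.24) = -1.9601…

-1.96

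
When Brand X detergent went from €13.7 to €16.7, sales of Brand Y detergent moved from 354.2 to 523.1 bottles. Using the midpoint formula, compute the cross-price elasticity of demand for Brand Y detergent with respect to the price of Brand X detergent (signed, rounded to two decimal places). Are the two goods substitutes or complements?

1.95; substitutes

%ΔQ_{Brand Y detergent} = (523.1 − 354.2)/avg = 168.9/438.65 = 0.385045…
%ΔP_{Brand X detergent} = (16.7 − 13.7)/avg = 3/15.2 = 0.197368…
E_cross = (168.9/438.65) / (3/15.2) = 1.9508…
E_cross > 0 ⇒ the goods are substitutes.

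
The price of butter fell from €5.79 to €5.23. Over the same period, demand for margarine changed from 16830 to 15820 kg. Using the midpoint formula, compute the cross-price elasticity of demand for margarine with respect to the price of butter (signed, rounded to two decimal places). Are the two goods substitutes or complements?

0.61; substitutes

%ΔQ_{margarine} = (15820 − 16830)/avg = -1010/16325 = -0.061868…
%ΔP_{butter} = (5.23 − 5.79)/avg = -0.56/5.51 = -0.101633…
E_cross = (-1010/16325) / (-0.56/5.51) = 0.6087…
E_cross > 0 ⇒ the goods are substitutes.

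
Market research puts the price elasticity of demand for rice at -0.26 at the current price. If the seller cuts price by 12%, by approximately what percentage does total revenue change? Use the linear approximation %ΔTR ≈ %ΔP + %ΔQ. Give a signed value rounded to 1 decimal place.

-8.9%

%ΔQ ≈ Ed × %ΔP = (-0.26) × (-12%) = +3.1200%
%ΔTR ≈ %ΔP + %ΔQ = (-12%) + (+3.1200%) = -8.8800%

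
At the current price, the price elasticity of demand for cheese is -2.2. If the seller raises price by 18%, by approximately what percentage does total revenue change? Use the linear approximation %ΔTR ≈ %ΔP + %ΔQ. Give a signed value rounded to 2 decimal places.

%ΔQ ≈ Ed × %ΔP = (-2.2) × (+18%) = -39.6000%
%ΔTR ≈ %ΔP + %ΔQ = (+18%) + (-39.6000%) = -21.6000%

-21.60%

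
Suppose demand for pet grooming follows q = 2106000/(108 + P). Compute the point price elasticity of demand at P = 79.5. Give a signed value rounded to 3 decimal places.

-0.424

dq/dP = −2106000/(108 + P)² = -59.904. At P = 79.5, q = 11232.
Ed = (dq/dP)·(P/q) = (-59.904) × (79.5/11232) = -0.424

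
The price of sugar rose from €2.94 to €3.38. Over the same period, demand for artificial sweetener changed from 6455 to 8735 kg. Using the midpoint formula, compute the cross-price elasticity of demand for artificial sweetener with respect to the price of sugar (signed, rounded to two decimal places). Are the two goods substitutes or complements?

2.16; substitutes

%ΔQ_{artificial sweetener} = (8735 − 6455)/avg = 2280/7595 = 0.300197…
%ΔP_{sugar} = (3.38 − 2.94)/avg = 0.44/3.16 = 0.139240…
E_cross = (2280/7595) / (0.44/3.16) = 2.1559…
E_cross > 0 ⇒ the goods are substitutes.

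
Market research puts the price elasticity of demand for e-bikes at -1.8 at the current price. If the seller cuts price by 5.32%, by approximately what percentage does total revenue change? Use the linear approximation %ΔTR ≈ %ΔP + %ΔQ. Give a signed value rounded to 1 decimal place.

+4.3%

%ΔQ ≈ Ed × %ΔP = (-1.8) × (-5.32%) = +9.5760%
%ΔTR ≈ %ΔP + %ΔQ = (-5.32%) + (+9.5760%) = +4.2560%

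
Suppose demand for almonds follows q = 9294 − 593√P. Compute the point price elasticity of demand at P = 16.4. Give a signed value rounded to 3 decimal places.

dq/dP = −593/(2√P) = -73.2155. At P = 16.4, q = 6892.53.
Ed = (dq/dP)·(P/q) = (-73.2155) × (16.4/6892.53) = -0.17420…

-0.174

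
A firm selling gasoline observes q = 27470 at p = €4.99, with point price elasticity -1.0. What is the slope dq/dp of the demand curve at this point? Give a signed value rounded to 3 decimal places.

-5505.010

Ed = (dq/dp)·(p/q) ⇒ dq/dp = Ed·q/p = (-1.0)·27470/4.99 = -5505.01002…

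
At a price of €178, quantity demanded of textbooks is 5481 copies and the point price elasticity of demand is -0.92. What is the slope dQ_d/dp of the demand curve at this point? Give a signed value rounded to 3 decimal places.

-28.329

Ed = (dQ_d/dp)·(p/Q_d) ⇒ dQ_d/dp = Ed·Q_d/p = (-0.92)·5481/178 = -28.32876…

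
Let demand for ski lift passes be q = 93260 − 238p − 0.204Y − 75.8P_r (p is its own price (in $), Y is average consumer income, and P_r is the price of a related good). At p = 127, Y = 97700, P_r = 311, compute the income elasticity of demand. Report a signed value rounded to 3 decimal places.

-1.021

At the given values, q = 93260 − 238(127) − 0.204(97700) − 75.8(311) = 19529.4.
∂q/∂Y = -0.204.
E = (-0.204) × (97700/19529.4) = -1.02055…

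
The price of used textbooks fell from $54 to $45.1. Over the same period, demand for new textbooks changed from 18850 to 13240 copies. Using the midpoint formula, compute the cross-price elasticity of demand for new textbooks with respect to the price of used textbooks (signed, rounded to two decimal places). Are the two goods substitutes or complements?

%ΔQ_{new textbooks} = (13240 − 18850)/avg = -5610/16045 = -0.349641…
%ΔP_{used textbooks} = (45.1 − 54)/avg = -8.9/49.55 = -0.179616…
E_cross = (-5610/16045) / (-8.9/49.55) = 1.9466…
E_cross > 0 ⇒ the goods are substitutes.

1.95; substitutes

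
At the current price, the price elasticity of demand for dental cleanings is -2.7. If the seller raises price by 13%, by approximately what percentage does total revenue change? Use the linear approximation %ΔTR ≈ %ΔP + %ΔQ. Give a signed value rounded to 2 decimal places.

%ΔQ ≈ Ed × %ΔP = (-2.7) × (+13%) = -35.1000%
%ΔTR ≈ %ΔP + %ΔQ = (+13%) + (-35.1000%) = -22.1000%

-22.10%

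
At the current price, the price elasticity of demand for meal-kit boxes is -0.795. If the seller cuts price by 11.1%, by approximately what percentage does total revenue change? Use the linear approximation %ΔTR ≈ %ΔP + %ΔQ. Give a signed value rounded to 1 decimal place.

-2.3%

%ΔQ ≈ Ed × %ΔP = (-0.795) × (-11.1%) = +8.8245%
%ΔTR ≈ %ΔP + %ΔQ = (-11.1%) + (+8.8245%) = -2.2755%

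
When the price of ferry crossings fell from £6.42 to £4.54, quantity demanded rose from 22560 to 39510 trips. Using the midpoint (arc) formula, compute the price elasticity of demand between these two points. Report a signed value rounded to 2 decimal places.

-1.59

%ΔQ = (39510 − 22560) / [(22560 + 39510)/2] = 16950/31035 = 0.546157…
%ΔP = (4.54 − 6.42) / [(6.42 + 4.54)/2] = -1.88/5.48 = -0.343065…
Arc Ed = %ΔQ / %ΔP = (16950/31035) / (-1.88/5.48) = -1.5919…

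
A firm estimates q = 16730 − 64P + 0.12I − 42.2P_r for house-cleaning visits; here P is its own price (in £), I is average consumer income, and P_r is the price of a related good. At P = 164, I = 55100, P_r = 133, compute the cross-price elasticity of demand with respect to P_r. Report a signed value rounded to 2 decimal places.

-0.78

At the given values, q = 16730 − 64(164) + 0.12(55100) − 42.2(133) = 7233.4.
∂q/∂P_r = -42.2.
E = (-42.2) × (133/7233.4) = -0.7759…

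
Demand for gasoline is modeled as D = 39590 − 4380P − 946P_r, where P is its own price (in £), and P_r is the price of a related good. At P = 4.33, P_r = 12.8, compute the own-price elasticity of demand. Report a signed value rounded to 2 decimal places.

-2.23

At the given values, D = 39590 − 4380(4.33) − 946(12.8) = 8515.8.
∂D/∂P = −4380.
E = (-4380) × (4.33/8515.8) = -2.2270…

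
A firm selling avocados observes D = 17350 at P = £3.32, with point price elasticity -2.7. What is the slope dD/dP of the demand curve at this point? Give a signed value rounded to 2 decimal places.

Ed = (dD/dP)·(P/D) ⇒ dD/dP = Ed·D/P = (-2.7)·17350/3.32 = -14109.9397…

-14109.94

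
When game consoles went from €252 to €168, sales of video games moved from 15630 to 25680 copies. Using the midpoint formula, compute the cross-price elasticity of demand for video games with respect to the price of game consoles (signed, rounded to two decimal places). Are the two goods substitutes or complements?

%ΔQ_{video games} = (25680 − 15630)/avg = 10050/20655 = 0.486564…
%ΔP_{game consoles} = (168 − 252)/avg = -84/210 = -0.4
E_cross = (10050/20655) / (-84/210) = -1.2164…
E_cross < 0 ⇒ the goods are complements.

-1.22; complements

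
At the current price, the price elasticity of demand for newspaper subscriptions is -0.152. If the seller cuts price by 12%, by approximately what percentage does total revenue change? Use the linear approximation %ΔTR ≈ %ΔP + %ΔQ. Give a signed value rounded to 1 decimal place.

-10.2%

%ΔQ ≈ Ed × %ΔP = (-0.152) × (-12%) = +1.8240%
%ΔTR ≈ %ΔP + %ΔQ = (-12%) + (+1.8240%) = -10.1760%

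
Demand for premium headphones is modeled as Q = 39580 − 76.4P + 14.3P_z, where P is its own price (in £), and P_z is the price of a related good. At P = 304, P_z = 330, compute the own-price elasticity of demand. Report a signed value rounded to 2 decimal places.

At the given values, Q = 39580 − 76.4(304) + 14.3(330) = 21073.4.
∂Q/∂P = −76.4.
E = (-76.4) × (304/21073.4) = -1.1021…

-1.10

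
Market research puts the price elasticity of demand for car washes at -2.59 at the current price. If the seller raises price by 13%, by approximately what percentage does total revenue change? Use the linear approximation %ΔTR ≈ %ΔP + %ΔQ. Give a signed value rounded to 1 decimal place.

-20.7%

%ΔQ ≈ Ed × %ΔP = (-2.59) × (+13%) = -33.6700%
%ΔTR ≈ %ΔP + %ΔQ = (+13%) + (-33.6700%) = -20.6700%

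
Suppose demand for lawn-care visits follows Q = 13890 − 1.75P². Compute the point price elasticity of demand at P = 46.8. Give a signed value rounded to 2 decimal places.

dQ/dP = −2·1.75·P = -163.8. At P = 46.8, Q = 10057.08.
Ed = (dQ/dP)·(P/Q) = (-163.8) × (46.8/10057.08) = -0.7622…

-0.76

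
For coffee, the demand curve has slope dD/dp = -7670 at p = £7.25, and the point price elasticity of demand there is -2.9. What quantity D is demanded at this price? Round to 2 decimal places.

19175.00

Ed = (dD/dp)·(p/D) ⇒ D = (dD/dp)·p/Ed = (-7670)·7.25/(-2.9) = 19175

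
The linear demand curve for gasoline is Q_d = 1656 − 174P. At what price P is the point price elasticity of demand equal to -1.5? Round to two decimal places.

Ed = −174P/(1656 − 174P). Set this equal to -1.5:
174P = 1.5·(1656 − 174P) ⇒ 174P(1 + 1.5) = 1.5·1656
P = 1.5·1656 / (174·2.5) = 5.7103…

5.71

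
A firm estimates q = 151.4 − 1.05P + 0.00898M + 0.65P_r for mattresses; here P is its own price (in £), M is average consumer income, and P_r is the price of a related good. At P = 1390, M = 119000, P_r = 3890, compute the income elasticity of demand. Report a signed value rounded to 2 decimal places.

0.47

At the given values, q = 151.4 − 1.05(1390) + 0.00898(119000) + 0.65(3890) = 2289.02.
∂q/∂M = 0.00898.
E = (0.00898) × (119000/2289.02) = 0.4668…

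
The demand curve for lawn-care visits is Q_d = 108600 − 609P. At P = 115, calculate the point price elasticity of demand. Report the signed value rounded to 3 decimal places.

-1.816

dQ_d/dP = −609. At P = 115, Q_d = 108600 − 609(115) = 38565.
Ed = (dQ_d/dP)·(P/Q_d) = −609 × (115/38565) = -1.81602…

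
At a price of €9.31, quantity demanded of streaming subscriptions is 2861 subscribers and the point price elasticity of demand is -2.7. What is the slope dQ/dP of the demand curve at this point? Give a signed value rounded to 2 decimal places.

Ed = (dQ/dP)·(P/Q) ⇒ dQ/dP = Ed·Q/P = (-2.7)·2861/9.31 = -829.7207…

-829.72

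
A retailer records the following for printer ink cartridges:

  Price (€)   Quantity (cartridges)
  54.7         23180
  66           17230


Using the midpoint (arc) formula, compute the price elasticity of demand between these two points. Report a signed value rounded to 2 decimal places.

%ΔQ = (17230 − 23180) / [(23180 + 17230)/2] = -5950/20205 = -0.294481…
%ΔP = (66 − 54.7) / [(54.7 + 66)/2] = 11.3/60.35 = 0.187241…
Arc Ed = %ΔQ / %ΔP = (-5950/20205) / (11.3/60.35) = -1.5727…

-1.57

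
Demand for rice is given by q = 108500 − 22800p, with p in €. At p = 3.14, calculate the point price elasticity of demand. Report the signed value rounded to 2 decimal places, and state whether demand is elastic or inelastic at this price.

dq/dp = −22800. At p = 3.14, q = 108500 − 22800(3.14) = 36908.
Ed = (dq/dp)·(p/q) = −22800 × (3.14/36908) = -1.9397…
|Ed| = 1.94 > 1, so demand is elastic.

-1.94; elastic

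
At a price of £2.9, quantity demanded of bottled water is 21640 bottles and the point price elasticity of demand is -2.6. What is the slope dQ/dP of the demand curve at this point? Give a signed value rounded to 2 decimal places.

-19401.38

Ed = (dQ/dP)·(P/Q) ⇒ dQ/dP = Ed·Q/P = (-2.6)·21640/2.9 = -19401.3793…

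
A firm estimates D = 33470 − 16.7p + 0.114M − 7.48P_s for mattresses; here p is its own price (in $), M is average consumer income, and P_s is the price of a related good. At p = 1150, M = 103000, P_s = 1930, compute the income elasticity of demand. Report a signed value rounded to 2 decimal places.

1.01

At the given values, D = 33470 − 16.7(1150) + 0.114(103000) − 7.48(1930) = 11570.6.
∂D/∂M = 0.114.
E = (0.114) × (103000/11570.6) = 1.0148…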